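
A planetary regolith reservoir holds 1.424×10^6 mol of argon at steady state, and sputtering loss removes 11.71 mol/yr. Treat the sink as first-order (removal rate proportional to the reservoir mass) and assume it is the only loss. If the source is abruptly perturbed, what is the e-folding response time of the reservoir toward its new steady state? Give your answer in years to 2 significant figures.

For a linear reservoir the response time equals the residence time τ = M/F.
τ = 1.424×10^6 / 11.71 = 121600 yr.

120000 yr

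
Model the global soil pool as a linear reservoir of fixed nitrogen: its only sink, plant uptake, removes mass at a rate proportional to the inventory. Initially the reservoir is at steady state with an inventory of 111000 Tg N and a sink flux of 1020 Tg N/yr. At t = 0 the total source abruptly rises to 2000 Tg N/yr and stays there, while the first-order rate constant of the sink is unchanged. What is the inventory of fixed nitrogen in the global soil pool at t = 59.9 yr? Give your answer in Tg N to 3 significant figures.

The sink rate constant is k = F₀/M₀ = 1020/111000 = 0.009189 yr⁻¹.
Solving dM/dt = F₁ − kM with M(0) = M₀ gives M(t) = F₁/k + (M₀ − F₁/k)·e^(−kt).
F₁/k = 2000/0.009189 = 217650 Tg N; kt = 0.009189 × 59.9 = 0.5504, e^(−kt) = 0.5767.
M(59.9) = 217650 + (111000 − 217650) × 0.5767 = 217650 − 61500 = 156140 Tg N.

156000 Tg N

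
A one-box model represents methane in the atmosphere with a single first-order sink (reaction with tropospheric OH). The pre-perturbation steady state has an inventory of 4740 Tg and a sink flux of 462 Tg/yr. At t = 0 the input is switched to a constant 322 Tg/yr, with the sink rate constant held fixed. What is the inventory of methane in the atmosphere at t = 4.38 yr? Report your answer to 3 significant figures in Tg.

τ = M₀/F₀ = 4740/462 = 10.26 yr; rate constant k = 1/τ.
New steady state M_∞ = F₁/k = F₁·τ = 322 × 10.26 = 3303.6 Tg.
M(t) = M_∞ + (M₀ − M_∞)·e^(−t/τ); t/τ = 4.38/10.26 = 0.4269, so e^(−t/τ) = 0.6525.
M(t) = 3303.6 + 1436 × 0.6525 = 4240.9 Tg.

4240 Tg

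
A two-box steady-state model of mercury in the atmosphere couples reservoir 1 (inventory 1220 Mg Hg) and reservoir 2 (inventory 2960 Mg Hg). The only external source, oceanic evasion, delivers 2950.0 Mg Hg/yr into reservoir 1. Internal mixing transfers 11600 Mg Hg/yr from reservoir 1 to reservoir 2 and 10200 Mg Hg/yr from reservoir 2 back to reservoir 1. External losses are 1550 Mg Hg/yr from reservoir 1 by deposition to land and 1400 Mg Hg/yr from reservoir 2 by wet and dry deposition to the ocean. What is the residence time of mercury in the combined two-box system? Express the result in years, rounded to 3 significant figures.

Residence time in the combined system uses the total inventory and the total *external* removal — internal exchanges between the two boxes cancel.
M_total = 1220 + 2960 = 4180.0 Mg Hg.
ΣF_external_out = 1550 + 1400 = 2950.0 Mg Hg/yr.
τ = M_total / ΣF_ext = 4180.0 / 2950.0 = 1.417 yr.

1.42 yr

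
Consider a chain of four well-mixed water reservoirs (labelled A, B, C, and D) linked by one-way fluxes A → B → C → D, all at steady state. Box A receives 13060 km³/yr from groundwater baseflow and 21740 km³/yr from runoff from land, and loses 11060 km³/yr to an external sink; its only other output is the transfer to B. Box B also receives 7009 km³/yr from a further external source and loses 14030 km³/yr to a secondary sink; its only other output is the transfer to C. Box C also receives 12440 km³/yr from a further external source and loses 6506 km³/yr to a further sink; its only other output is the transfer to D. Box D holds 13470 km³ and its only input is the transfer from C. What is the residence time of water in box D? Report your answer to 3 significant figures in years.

Box A: F(A→B) = (13060 + 21740) − 11060 = 23740 km³/yr.
Box B: F(B→C) = (23740 + 7009) − 14030 = 16719 km³/yr.
Box C: F(C→D) = (16719 + 12440) − 6506 = 22653 km³/yr.
Box D throughput = its input = 22653 km³/yr; τ = 13470 / 22653 = 0.5946 yr.

0.595 yr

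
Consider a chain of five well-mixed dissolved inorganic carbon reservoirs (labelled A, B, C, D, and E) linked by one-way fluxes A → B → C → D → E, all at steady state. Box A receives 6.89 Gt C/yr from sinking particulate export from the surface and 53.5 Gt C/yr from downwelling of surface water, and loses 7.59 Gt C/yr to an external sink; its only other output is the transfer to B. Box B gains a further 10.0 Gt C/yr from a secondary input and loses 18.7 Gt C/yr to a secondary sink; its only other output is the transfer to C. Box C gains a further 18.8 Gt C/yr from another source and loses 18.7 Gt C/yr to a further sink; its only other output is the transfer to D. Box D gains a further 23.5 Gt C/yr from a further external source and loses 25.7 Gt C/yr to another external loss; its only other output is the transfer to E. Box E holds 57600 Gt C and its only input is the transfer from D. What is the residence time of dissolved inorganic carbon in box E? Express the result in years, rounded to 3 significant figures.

1370 yr

Box A: F(A→B) = (6.89 + 53.5) − 7.59 = 52.800 Gt C/yr.
Box B: F(B→C) = (52.800 + 10.0) − 18.7 = 44.100 Gt C/yr.
Box C: F(C→D) = (44.100 + 18.8) − 18.7 = 44.200 Gt C/yr.
Box D: F(D→E) = (44.200 + 23.5) − 25.7 = 42.000 Gt C/yr.
Box E throughput = its input = 42.000 Gt C/yr; τ = 57600 / 42.000 = 1371 yr.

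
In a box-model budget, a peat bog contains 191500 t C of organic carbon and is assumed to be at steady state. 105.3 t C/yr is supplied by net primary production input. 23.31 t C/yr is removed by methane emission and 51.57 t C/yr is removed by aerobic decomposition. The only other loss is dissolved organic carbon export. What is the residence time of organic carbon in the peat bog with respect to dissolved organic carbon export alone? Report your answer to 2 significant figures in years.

6300 yr

At steady state ΣF_in = ΣF_out.
ΣF_in = 105.30 t C/yr.
Dissolved organic carbon export flux = ΣF_in − (23.31 + 51.57) = 105.30 − 74.88 = 30.42 t C/yr.
τ = M / F = 191500 / 30.42 = 6295 yr.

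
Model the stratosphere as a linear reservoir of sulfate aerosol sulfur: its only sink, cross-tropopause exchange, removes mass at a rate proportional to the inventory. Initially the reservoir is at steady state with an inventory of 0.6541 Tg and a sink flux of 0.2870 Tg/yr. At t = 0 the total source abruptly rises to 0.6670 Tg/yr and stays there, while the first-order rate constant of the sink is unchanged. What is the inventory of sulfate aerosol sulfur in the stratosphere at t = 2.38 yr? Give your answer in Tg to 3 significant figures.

1.22 Tg

τ = M₀/F₀ = 0.6541/0.2870 = 2.279 yr; rate constant k = 1/τ.
New steady state M_∞ = F₁/k = F₁·τ = 0.6670 × 2.279 = 1.5202 Tg.
M(t) = M_∞ + (M₀ − M_∞)·e^(−t/τ); t/τ = 2.38/2.279 = 1.044, so e^(−t/τ) = 0.3519.
M(t) = 1.5202 − 0.8661 × 0.3519 = 1.2153 Tg.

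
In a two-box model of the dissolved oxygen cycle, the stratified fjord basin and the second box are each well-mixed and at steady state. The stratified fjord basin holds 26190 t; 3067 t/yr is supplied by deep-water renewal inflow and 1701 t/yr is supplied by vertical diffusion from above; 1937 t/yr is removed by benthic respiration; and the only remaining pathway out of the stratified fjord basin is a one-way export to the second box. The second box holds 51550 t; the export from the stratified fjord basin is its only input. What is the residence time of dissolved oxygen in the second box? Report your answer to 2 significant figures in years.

Balance the stratified fjord basin: ΣF_in = 3067 + 1701 = 4768.0 t/yr.
Export to the second box = ΣF_in − (1937) = 2831.0 t/yr.
At steady state the output of the second box equals its input, 2831.0 t/yr.
τ = M / F = 51550 / 2831.0 = 18.21 yr.

18 yr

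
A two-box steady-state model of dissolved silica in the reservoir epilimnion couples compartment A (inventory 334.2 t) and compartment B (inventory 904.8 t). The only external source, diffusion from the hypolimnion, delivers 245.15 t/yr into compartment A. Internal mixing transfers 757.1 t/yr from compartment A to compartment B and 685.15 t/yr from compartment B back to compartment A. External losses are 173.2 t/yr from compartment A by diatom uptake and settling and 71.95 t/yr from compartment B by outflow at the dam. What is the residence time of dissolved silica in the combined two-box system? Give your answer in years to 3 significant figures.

5.05 yr

Treat the two boxes together as one reservoir: the mixing fluxes between them are internal recycling, so τ = ΣM / Σ(external losses).
M_total = 334.2 + 904.8 = 1239.0 t.
ΣF_external_out = 173.2 + 71.95 = 245.15 t/yr.
τ = M_total / ΣF_ext = 1239.0 / 245.15 = 5.054 yr.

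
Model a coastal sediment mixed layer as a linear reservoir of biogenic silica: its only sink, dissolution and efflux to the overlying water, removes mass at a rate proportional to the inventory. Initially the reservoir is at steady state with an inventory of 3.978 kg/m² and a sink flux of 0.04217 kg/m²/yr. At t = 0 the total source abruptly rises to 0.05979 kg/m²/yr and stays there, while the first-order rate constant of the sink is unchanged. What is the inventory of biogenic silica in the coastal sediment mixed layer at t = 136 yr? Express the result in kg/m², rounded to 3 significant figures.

5.25 kg/m²

τ = M₀/F₀ = 3.978/0.04217 = 94.33 yr; rate constant k = 1/τ.
New steady state M_∞ = F₁/k = F₁·τ = 0.05979 × 94.33 = 5.6401 kg/m².
M(t) = M_∞ + (M₀ − M_∞)·e^(−t/τ); t/τ = 136/94.33 = 1.442, so e^(−t/τ) = 0.2365.
M(t) = 5.6401 − 1.662 × 0.2365 = 5.2470 kg/m².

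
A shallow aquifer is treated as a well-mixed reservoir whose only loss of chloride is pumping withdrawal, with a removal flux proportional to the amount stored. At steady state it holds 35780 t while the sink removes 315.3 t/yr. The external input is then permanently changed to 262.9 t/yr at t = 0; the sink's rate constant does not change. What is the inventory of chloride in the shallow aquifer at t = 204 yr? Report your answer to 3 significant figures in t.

30800 t

Residence time τ = M₀/F₀ = 113.5 yr. The eventual steady state is M_∞ = M₀·(F₁/F₀) = 35780 × 262.9/315.3 = 29834 t.
The anomaly ΔM(t) = M(t) − M_∞ decays as ΔM₀·e^(−t/τ) with ΔM₀ = 35780 − 29834 = 5946 t.
At t = 204 yr, e^(−t/τ) = e^(−1.798) = 0.1657, so ΔM = 985.2 t and M = 29834 + 985.2 = 30819 t.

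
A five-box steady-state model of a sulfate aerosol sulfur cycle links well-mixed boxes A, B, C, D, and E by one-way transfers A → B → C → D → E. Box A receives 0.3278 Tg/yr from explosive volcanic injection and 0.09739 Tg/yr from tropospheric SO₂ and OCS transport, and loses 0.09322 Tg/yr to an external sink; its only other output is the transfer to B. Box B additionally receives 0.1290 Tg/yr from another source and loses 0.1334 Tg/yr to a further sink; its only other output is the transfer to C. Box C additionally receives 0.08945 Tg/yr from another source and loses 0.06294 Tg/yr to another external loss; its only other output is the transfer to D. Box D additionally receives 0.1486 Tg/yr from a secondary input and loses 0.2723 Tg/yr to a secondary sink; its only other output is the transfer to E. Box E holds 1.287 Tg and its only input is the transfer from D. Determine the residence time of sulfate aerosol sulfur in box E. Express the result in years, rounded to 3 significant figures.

Box A: F(A→B) = (0.3278 + 0.09739) − 0.09322 = 0.33197 Tg/yr.
Box B: F(B→C) = (0.33197 + 0.1290) − 0.1334 = 0.32757 Tg/yr.
Box C: F(C→D) = (0.32757 + 0.08945) − 0.06294 = 0.35408 Tg/yr.
Box D: F(D→E) = (0.35408 + 0.1486) − 0.2723 = 0.23038 Tg/yr.
Box E throughput = its input = 0.23038 Tg/yr; τ = 1.287 / 0.23038 = 5.586 yr.

5.59 yr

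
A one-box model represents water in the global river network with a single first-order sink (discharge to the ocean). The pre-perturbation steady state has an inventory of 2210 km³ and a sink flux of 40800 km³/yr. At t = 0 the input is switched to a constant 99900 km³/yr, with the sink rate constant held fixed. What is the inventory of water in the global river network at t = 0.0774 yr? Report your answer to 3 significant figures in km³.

4640 km³

τ = M₀/F₀ = 2210/40800 = 0.05417 yr; rate constant k = 1/τ.
New steady state M_∞ = F₁/k = F₁·τ = 99900 × 0.05417 = 5411.2 km³.
M(t) = M_∞ + (M₀ − M_∞)·e^(−t/τ); t/τ = 0.0774/0.05417 = 1.429, so e^(−t/τ) = 0.2396.
M(t) = 5411.2 − 3201 × 0.2396 = 4644.3 km³.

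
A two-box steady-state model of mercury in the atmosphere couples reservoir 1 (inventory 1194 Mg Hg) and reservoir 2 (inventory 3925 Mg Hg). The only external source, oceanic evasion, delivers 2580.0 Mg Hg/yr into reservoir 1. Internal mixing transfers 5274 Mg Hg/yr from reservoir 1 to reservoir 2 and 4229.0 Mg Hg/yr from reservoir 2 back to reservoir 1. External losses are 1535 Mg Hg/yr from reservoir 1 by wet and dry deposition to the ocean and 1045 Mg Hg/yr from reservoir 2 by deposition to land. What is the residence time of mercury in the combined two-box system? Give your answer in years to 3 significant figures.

1.98 yr

Treat the two boxes together as one reservoir: the mixing fluxes between them are internal recycling, so τ = ΣM / Σ(external losses).
M_total = 1194 + 3925 = 5119.0 Mg Hg.
ΣF_external_out = 1535 + 1045 = 2580.0 Mg Hg/yr.
τ = M_total / ΣF_ext = 5119.0 / 2580.0 = 1.984 yr.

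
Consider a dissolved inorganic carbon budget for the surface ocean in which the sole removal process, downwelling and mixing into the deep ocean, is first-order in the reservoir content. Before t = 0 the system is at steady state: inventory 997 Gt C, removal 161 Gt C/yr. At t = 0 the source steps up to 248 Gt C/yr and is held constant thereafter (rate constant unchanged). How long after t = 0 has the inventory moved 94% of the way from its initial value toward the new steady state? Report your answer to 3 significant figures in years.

τ = M₀/F₀ = 997/161 = 6.193 yr.
The remaining gap fraction is e^(−t/τ); 94% covered ⇒ e^(−t/τ) = 0.0600.
t = −τ ln(0.0600) = 6.193 × 2.813 = 17.42 yr.

17.4 yr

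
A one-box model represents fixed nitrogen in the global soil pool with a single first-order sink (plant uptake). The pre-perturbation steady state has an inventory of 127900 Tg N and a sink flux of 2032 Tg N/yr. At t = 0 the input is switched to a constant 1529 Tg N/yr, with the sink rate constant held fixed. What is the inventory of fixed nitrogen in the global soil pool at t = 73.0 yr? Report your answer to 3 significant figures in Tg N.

The sink rate constant is k = F₀/M₀ = 2032/127900 = 0.01589 yr⁻¹.
Solving dM/dt = F₁ − kM with M(0) = M₀ gives M(t) = F₁/k + (M₀ − F₁/k)·e^(−kt).
F₁/k = 1529/0.01589 = 96240 Tg N; kt = 0.01589 × 73.0 = 1.160, e^(−kt) = 0.3136.
M(73.0) = 96240 + (127900 − 96240) × 0.3136 = 96240 + 9927 = 106170 Tg N.

106000 Tg N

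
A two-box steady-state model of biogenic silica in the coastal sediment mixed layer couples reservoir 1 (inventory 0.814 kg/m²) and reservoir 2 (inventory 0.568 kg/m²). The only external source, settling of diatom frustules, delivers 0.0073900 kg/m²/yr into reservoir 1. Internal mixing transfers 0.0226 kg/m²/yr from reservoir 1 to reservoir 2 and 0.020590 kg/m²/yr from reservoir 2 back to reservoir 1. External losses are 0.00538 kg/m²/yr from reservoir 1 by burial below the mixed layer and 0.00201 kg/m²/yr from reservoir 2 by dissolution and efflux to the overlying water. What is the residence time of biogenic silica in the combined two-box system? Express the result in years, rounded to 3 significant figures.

For the system as a whole, the A↔B exchange is internal and contributes nothing to the throughput; only the external sinks remove mass.
M_total = 0.814 + 0.568 = 1.3820 kg/m².
ΣF_external_out = 0.00538 + 0.00201 = 0.0073900 kg/m²/yr.
τ = M_total / ΣF_ext = 1.3820 / 0.0073900 = 187.0 yr.

187 yr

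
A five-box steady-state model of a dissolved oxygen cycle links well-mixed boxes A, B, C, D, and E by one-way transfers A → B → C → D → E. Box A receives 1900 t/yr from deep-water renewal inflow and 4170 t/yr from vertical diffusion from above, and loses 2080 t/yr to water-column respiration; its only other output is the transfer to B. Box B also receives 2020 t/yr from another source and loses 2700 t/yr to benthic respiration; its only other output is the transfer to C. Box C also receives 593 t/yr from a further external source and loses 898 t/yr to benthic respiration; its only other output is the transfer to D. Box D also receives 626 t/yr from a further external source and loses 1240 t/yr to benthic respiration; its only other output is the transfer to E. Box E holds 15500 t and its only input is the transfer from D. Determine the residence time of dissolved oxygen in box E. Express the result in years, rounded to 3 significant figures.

Box A: F(A→B) = (1900 + 4170) − 2080 = 3990.0 t/yr.
Box B: F(B→C) = (3990.0 + 2020) − 2700 = 3310.0 t/yr.
Box C: F(C→D) = (3310.0 + 593) − 898 = 3005.0 t/yr.
Box D: F(D→E) = (3005.0 + 626) − 1240 = 2391.0 t/yr.
Box E throughput = its input = 2391.0 t/yr; τ = 15500 / 2391.0 = 6.483 yr.

6.48 yr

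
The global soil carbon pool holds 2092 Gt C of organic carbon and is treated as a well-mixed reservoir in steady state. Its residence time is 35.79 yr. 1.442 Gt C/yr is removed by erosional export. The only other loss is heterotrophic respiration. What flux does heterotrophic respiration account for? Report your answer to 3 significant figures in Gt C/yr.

57.0 Gt C/yr

Total removal F = M/τ = 2092 / 35.79 = 58.45 Gt C/yr.
Heterotrophic respiration = F − (1.442) = 58.45 − 1.442 = 57.01 Gt C/yr.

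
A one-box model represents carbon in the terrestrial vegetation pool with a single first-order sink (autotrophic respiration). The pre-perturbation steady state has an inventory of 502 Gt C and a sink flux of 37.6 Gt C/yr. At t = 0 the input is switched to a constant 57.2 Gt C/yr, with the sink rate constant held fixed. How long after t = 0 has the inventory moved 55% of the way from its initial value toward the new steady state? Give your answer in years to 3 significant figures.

10.7 yr

τ = M₀/F₀ = 502/37.6 = 13.35 yr.
The remaining gap fraction is e^(−t/τ); 55% covered ⇒ e^(−t/τ) = 0.450.
t = −τ ln(0.450) = 13.35 × 0.7985 = 10.66 yr.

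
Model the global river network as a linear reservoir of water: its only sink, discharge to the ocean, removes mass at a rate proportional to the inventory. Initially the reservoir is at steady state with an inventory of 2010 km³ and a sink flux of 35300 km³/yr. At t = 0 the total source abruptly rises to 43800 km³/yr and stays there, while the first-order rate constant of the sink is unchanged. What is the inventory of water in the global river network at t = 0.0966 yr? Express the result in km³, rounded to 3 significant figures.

2410 km³

τ = M₀/F₀ = 2010/35300 = 0.05694 yr; rate constant k = 1/τ.
New steady state M_∞ = F₁/k = F₁·τ = 43800 × 0.05694 = 2494.0 km³.
M(t) = M_∞ + (M₀ − M_∞)·e^(−t/τ); t/τ = 0.0966/0.05694 = 1.697, so e^(−t/τ) = 0.1833.
M(t) = 2494.0 − 484.0 × 0.1833 = 2405.3 km³.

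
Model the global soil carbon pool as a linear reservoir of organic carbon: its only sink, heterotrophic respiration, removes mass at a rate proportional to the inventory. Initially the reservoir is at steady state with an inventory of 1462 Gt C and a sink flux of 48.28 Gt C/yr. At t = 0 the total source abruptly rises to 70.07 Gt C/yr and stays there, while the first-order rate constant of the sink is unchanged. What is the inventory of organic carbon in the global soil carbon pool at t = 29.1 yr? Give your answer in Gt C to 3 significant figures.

1870 Gt C

The sink rate constant is k = F₀/M₀ = 48.28/1462 = 0.03302 yr⁻¹.
Solving dM/dt = F₁ − kM with M(0) = M₀ gives M(t) = F₁/k + (M₀ − F₁/k)·e^(−kt).
F₁/k = 70.07/0.03302 = 2121.8 Gt C; kt = 0.03302 × 29.1 = 0.9610, e^(−kt) = 0.3825.
M(29.1) = 2121.8 + (1462 − 2121.8) × 0.3825 = 2121.8 − 252.4 = 1869.4 Gt C.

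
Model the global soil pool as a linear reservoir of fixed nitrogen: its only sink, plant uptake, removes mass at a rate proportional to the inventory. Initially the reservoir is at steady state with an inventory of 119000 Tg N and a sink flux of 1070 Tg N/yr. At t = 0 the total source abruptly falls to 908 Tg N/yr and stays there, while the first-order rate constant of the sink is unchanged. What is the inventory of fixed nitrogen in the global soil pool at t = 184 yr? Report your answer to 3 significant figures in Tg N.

τ = M₀/F₀ = 119000/1070 = 111.2 yr; rate constant k = 1/τ.
New steady state M_∞ = F₁/k = F₁·τ = 908 × 111.2 = 100980 Tg N.
M(t) = M_∞ + (M₀ − M_∞)·e^(−t/τ); t/τ = 184/111.2 = 1.654, so e^(−t/τ) = 0.1912.
M(t) = 100980 + 18020 × 0.1912 = 104430 Tg N.

104000 Tg N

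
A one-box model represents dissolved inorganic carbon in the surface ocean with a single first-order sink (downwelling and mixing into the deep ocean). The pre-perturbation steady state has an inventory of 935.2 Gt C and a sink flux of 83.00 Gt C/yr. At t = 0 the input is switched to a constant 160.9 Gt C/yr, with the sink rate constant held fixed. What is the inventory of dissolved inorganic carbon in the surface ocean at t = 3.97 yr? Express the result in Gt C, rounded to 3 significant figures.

1200 Gt C

τ = M₀/F₀ = 935.2/83.00 = 11.27 yr; rate constant k = 1/τ.
New steady state M_∞ = F₁/k = F₁·τ = 160.9 × 11.27 = 1812.9 Gt C.
M(t) = M_∞ + (M₀ − M_∞)·e^(−t/τ); t/τ = 3.97/11.27 = 0.3523, so e^(−t/τ) = 0.7030.
M(t) = 1812.9 − 877.7 × 0.7030 = 1195.9 Gt C.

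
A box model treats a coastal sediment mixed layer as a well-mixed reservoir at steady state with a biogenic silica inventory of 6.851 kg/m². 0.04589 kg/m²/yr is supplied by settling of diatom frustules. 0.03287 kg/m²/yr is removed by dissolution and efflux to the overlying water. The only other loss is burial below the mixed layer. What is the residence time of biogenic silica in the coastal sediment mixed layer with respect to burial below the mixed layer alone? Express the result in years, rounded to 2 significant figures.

At steady state ΣF_in = ΣF_out.
ΣF_in = 0.045890 kg/m²/yr.
Burial below the mixed layer flux = ΣF_in − (0.03287) = 0.045890 − 0.03287 = 0.01302 kg/m²/yr.
τ = M / F = 6.851 / 0.01302 = 526.2 yr.

530 yr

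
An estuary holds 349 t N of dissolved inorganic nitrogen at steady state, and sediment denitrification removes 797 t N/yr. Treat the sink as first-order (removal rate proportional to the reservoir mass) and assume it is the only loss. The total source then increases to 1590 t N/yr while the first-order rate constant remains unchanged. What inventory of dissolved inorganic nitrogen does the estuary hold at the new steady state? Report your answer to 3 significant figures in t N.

Rate constant k = F/M = 797 / 349 = 2.284 yr⁻¹.
At the new steady state, source = k·M_new ⇒ M_new = 1590 / 2.284 = 696.2 t N.
(Equivalently M_new = M × F_new/F_old = 349 × 1590/797.)

696 t N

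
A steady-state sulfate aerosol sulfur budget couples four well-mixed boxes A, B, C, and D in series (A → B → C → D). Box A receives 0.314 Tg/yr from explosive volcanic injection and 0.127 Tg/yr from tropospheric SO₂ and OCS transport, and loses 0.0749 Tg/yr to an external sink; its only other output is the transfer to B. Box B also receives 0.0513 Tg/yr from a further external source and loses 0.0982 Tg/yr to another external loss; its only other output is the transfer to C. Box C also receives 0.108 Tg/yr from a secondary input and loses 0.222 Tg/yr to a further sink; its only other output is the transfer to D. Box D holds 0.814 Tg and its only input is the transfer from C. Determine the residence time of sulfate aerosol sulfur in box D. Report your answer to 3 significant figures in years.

Box A: F(A→B) = (0.314 + 0.127) − 0.0749 = 0.36610 Tg/yr.
Box B: F(B→C) = (0.36610 + 0.0513) − 0.0982 = 0.31920 Tg/yr.
Box C: F(C→D) = (0.31920 + 0.108) − 0.222 = 0.20520 Tg/yr.
Box D throughput = its input = 0.20520 Tg/yr; τ = 0.814 / 0.20520 = 3.967 yr.

3.97 yr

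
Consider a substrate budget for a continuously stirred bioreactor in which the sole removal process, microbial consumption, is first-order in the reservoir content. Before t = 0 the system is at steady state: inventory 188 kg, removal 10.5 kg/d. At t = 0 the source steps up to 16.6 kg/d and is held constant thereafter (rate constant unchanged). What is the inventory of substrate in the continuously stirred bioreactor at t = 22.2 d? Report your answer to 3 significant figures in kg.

266 kg

The sink rate constant is k = F₀/M₀ = 10.5/188 = 0.05585 d⁻¹.
Solving dM/dt = F₁ − kM with M(0) = M₀ gives M(t) = F₁/k + (M₀ − F₁/k)·e^(−kt).
F₁/k = 16.6/0.05585 = 297.22 kg; kt = 0.05585 × 22.2 = 1.240, e^(−kt) = 0.2894.
M(22.2) = 297.22 + (188 − 297.22) × 0.2894 = 297.22 − 31.61 = 265.61 kg.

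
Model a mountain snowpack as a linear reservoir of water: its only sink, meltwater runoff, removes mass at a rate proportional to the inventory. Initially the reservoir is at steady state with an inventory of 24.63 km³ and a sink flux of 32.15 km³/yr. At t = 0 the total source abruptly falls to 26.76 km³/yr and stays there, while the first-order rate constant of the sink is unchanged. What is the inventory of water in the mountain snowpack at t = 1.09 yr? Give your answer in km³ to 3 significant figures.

τ = M₀/F₀ = 24.63/32.15 = 0.7661 yr; rate constant k = 1/τ.
New steady state M_∞ = F₁/k = F₁·τ = 26.76 × 0.7661 = 20.501 km³.
M(t) = M_∞ + (M₀ − M_∞)·e^(−t/τ); t/τ = 1.09/0.7661 = 1.423, so e^(−t/τ) = 0.2410.
M(t) = 20.501 + 4.129 × 0.2410 = 21.496 km³.

21.5 km³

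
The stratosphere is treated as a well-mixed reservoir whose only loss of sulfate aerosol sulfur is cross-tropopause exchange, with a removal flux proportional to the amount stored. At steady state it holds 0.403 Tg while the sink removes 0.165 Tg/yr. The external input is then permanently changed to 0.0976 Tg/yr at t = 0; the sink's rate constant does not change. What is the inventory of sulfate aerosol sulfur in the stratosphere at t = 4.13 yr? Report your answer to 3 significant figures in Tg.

0.269 Tg

Residence time τ = M₀/F₀ = 2.442 yr. The eventual steady state is M_∞ = M₀·(F₁/F₀) = 0.403 × 0.0976/0.165 = 0.23838 Tg.
The anomaly ΔM(t) = M(t) − M_∞ decays as ΔM₀·e^(−t/τ) with ΔM₀ = 0.403 − 0.23838 = 0.1646 Tg.
At t = 4.13 yr, e^(−t/τ) = e^(−1.691) = 0.1843, so ΔM = 0.03035 Tg and M = 0.23838 + 0.03035 = 0.26873 Tg.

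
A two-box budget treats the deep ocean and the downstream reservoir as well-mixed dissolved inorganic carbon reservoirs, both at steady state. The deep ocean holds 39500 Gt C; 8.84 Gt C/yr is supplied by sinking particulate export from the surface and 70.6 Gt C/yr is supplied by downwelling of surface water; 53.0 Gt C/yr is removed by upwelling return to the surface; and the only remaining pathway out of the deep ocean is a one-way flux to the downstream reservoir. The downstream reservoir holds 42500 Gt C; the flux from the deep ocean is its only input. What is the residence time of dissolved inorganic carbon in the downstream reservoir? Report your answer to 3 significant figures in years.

Balance the deep ocean: ΣF_in = 8.84 + 70.6 = 79.440 Gt C/yr.
Flux to the downstream reservoir = ΣF_in − (53.0) = 26.440 Gt C/yr.
At steady state the output of the downstream reservoir equals its input, 26.440 Gt C/yr.
τ = M / F = 42500 / 26.440 = 1607 yr.

1610 yr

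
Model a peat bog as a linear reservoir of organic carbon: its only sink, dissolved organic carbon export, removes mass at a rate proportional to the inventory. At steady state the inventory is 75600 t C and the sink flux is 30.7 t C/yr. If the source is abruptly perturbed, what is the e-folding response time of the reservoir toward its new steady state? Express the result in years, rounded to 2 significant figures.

For a linear reservoir the response time equals the residence time τ = M/F.
τ = 75600 / 30.7 = 2463 yr.

2500 yr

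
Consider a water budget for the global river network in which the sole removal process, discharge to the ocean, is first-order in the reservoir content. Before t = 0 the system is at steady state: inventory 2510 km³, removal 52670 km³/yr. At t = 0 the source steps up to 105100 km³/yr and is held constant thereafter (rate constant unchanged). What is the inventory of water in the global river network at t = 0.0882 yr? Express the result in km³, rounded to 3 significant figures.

The sink rate constant is k = F₀/M₀ = 52670/2510 = 20.98 yr⁻¹.
Solving dM/dt = F₁ − kM with M(0) = M₀ gives M(t) = F₁/k + (M₀ − F₁/k)·e^(−kt).
F₁/k = 105100/20.98 = 5008.6 km³; kt = 20.98 × 0.0882 = 1.851, e^(−kt) = 0.1571.
M(0.0882) = 5008.6 + (2510 − 5008.6) × 0.1571 = 5008.6 − 392.6 = 4616.0 km³.

4620 km³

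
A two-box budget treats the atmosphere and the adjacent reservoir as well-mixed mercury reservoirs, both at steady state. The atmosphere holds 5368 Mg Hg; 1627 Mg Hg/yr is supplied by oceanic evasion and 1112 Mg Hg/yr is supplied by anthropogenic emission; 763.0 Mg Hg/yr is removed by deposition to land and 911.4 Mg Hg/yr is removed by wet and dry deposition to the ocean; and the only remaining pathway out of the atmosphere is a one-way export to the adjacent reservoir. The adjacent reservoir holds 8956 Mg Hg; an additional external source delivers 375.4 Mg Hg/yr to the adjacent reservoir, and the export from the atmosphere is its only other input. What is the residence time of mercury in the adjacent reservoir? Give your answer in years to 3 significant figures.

6.22 yr

Balance the atmosphere: ΣF_in = 1627 + 1112 = 2739.0 Mg Hg/yr.
Export to the adjacent reservoir = ΣF_in − (763.0 + 911.4) = 1064.6 Mg Hg/yr.
Total input to the adjacent reservoir = 1064.6 + 375.4 = 1440.0 Mg Hg/yr; at steady state this equals its total output.
τ = M / F = 8956 / 1440.0 = 6.219 yr.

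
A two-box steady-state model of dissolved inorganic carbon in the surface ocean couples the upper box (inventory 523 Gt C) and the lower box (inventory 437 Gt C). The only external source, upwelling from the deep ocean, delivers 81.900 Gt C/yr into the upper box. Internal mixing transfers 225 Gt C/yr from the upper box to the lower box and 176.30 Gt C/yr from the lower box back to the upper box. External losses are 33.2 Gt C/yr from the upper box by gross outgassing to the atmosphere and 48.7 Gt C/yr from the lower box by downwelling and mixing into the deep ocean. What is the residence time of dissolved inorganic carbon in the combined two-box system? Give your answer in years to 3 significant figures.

11.7 yr

Residence time in the combined system uses the total inventory and the total *external* removal — internal exchanges between the two boxes cancel.
M_total = 523 + 437 = 960.00 Gt C.
ΣF_external_out = 33.2 + 48.7 = 81.900 Gt C/yr.
τ = M_total / ΣF_ext = 960.00 / 81.900 = 11.72 yr.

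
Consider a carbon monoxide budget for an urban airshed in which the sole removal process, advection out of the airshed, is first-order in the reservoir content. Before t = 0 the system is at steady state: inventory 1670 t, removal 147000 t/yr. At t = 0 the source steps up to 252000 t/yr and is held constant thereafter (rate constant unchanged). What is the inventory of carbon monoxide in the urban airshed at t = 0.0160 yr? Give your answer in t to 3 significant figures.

2570 t

τ = M₀/F₀ = 1670/147000 = 0.01136 yr; rate constant k = 1/τ.
New steady state M_∞ = F₁/k = F₁·τ = 252000 × 0.01136 = 2862.9 t.
M(t) = M_∞ + (M₀ − M_∞)·e^(−t/τ); t/τ = 0.0160/0.01136 = 1.408, so e^(−t/τ) = 0.2445.
M(t) = 2862.9 − 1193 × 0.2445 = 2571.2 t.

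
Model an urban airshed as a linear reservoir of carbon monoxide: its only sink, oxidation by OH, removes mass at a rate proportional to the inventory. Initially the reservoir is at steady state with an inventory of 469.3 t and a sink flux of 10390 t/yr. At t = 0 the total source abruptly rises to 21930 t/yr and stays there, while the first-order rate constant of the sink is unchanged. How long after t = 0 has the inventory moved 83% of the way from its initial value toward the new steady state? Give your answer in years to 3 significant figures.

0.0800 yr

τ = M₀/F₀ = 469.3/10390 = 0.04517 yr.
The remaining gap fraction is e^(−t/τ); 83% covered ⇒ e^(−t/τ) = 0.170.
t = −τ ln(0.170) = 0.04517 × 1.772 = 0.08004 yr.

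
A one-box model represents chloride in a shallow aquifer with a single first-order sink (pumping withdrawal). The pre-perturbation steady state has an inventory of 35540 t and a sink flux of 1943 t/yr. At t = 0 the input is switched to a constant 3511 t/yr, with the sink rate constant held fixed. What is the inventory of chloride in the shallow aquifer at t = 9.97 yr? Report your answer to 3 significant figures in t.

The sink rate constant is k = F₀/M₀ = 1943/35540 = 0.05467 yr⁻¹.
Solving dM/dt = F₁ − kM with M(0) = M₀ gives M(t) = F₁/k + (M₀ − F₁/k)·e^(−kt).
F₁/k = 3511/0.05467 = 64221 t; kt = 0.05467 × 9.97 = 0.5451, e^(−kt) = 0.5798.
M(9.97) = 64221 + (35540 − 64221) × 0.5798 = 64221 − 16630 = 47592 t.

47600 t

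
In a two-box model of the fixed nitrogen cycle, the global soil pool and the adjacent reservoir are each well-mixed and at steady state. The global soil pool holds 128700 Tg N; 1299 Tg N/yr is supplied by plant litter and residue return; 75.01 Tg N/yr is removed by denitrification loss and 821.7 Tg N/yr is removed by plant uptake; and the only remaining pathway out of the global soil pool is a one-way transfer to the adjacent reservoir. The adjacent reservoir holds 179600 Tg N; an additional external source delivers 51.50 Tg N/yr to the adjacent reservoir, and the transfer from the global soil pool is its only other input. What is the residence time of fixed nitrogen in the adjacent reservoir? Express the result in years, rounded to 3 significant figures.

Balance the global soil pool: ΣF_in = 1299.0 Tg N/yr.
Transfer to the adjacent reservoir = ΣF_in − (75.01 + 821.7) = 402.29 Tg N/yr.
Total input to the adjacent reservoir = 402.29 + 51.50 = 453.79 Tg N/yr; at steady state this equals its total output.
τ = M / F = 179600 / 453.79 = 395.8 yr.

396 yr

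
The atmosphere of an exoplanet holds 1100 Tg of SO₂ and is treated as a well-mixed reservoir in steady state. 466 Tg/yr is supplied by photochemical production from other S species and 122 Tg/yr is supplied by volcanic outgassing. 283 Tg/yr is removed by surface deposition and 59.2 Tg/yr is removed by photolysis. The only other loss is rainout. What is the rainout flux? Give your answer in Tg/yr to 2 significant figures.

At steady state ΣF_in = ΣF_out.
ΣF_in = 466 + 122 = 588.00 Tg/yr.
Rainout flux = ΣF_in − (283 + 59.2) = 588.00 − 342.2 = 245.8 Tg/yr.

250 Tg/yr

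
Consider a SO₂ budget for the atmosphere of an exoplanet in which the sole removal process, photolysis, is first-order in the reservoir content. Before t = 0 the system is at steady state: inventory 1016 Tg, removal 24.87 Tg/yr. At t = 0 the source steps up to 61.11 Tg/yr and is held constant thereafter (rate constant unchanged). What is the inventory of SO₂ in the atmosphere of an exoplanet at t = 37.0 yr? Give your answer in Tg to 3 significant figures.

1900 Tg

τ = M₀/F₀ = 1016/24.87 = 40.85 yr; rate constant k = 1/τ.
New steady state M_∞ = F₁/k = F₁·τ = 61.11 × 40.85 = 2496.5 Tg.
M(t) = M_∞ + (M₀ − M_∞)·e^(−t/τ); t/τ = 37.0/40.85 = 0.9057, so e^(−t/τ) = 0.4043.
M(t) = 2496.5 − 1480 × 0.4043 = 1898.0 Tg.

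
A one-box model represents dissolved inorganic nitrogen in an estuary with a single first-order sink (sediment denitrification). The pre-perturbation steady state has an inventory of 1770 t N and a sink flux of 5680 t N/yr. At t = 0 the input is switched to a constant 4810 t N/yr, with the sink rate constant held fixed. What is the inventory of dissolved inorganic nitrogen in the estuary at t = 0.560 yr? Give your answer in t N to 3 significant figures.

1540 t N

Residence time τ = M₀/F₀ = 0.3116 yr. The eventual steady state is M_∞ = M₀·(F₁/F₀) = 1770 × 4810/5680 = 1498.9 t N.
The anomaly ΔM(t) = M(t) − M_∞ decays as ΔM₀·e^(−t/τ) with ΔM₀ = 1770 − 1498.9 = 271.1 t N.
At t = 0.560 yr, e^(−t/τ) = e^(−1.797) = 0.1658, so ΔM = 44.95 t N and M = 1498.9 + 44.95 = 1543.8 t N.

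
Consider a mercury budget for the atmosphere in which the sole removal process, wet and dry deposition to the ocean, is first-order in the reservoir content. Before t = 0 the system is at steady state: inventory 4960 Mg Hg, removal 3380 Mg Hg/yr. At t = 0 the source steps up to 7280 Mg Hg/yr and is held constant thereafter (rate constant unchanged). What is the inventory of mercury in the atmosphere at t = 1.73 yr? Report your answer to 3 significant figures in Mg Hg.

τ = M₀/F₀ = 4960/3380 = 1.467 yr; rate constant k = 1/τ.
New steady state M_∞ = F₁/k = F₁·τ = 7280 × 1.467 = 10683 Mg Hg.
M(t) = M_∞ + (M₀ − M_∞)·e^(−t/τ); t/τ = 1.73/1.467 = 1.179, so e^(−t/τ) = 0.3076.
M(t) = 10683 − 5723 × 0.3076 = 8922.6 Mg Hg.

8920 Mg Hg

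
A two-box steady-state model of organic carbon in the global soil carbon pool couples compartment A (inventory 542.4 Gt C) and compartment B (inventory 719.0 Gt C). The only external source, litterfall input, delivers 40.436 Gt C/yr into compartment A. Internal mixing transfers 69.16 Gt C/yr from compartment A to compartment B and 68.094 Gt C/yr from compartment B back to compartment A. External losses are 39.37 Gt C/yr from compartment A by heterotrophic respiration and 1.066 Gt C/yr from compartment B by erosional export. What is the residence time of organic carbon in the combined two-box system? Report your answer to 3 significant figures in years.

31.2 yr

For the system as a whole, the A↔B exchange is internal and contributes nothing to the throughput; only the external sinks remove mass.
M_total = 542.4 + 719.0 = 1261.4 Gt C.
ΣF_external_out = 39.37 + 1.066 = 40.436 Gt C/yr.
τ = M_total / ΣF_ext = 1261.4 / 40.436 = 31.19 yr.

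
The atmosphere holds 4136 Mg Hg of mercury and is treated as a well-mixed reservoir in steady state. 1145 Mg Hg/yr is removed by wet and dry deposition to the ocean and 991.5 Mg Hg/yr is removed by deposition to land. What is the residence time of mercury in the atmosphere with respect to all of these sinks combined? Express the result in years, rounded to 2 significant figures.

1.9 yr

Total removal flux = 1145 + 991.5 = 2136.5 Mg Hg/yr.
τ = M / ΣF_out = 4136 / 2136.5 = 1.936 yr.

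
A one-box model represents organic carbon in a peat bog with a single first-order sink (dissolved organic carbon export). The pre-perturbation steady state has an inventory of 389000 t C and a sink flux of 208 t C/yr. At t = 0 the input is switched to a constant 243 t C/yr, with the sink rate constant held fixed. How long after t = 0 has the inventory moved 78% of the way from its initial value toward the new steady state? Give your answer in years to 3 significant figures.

τ = M₀/F₀ = 389000/208 = 1870 yr.
The remaining gap fraction is e^(−t/τ); 78% covered ⇒ e^(−t/τ) = 0.220.
t = −τ ln(0.220) = 1870 × 1.514 = 2832 yr.

2830 yr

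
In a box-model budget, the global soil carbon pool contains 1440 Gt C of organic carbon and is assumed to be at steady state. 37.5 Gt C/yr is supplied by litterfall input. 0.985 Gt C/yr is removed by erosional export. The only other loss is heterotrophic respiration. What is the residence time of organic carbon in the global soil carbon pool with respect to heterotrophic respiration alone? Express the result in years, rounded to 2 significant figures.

At steady state ΣF_in = ΣF_out.
ΣF_in = 37.500 Gt C/yr.
Heterotrophic respiration flux = ΣF_in − (0.985) = 37.500 − 0.9850 = 36.52 Gt C/yr.
τ = M / F = 1440 / 36.52 = 39.44 yr.

39 yr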